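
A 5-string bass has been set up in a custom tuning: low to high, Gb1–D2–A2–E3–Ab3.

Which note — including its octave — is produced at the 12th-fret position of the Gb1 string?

Gb2

Gb1 is MIDI 30. Adding 12 gives 42, which is Gb2.
(Equivalently spelled F#2.)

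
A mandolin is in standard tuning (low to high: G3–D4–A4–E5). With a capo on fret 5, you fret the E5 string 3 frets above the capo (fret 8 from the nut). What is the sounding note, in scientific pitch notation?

C6

The capo raises the open E5 by 5 semitones to A5; fretting 3 more gives E5 + 5 + 3 = E5 + 8 semitones = C6.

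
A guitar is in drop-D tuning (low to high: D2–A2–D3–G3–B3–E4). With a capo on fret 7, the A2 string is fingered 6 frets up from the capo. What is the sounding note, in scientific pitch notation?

The capo raises the open A2 by 7 semitones to E3; fretting 6 more gives A2 + 7 + 6 = A2 + 13 semitones = A#3.
(Also written Bb.)

A#3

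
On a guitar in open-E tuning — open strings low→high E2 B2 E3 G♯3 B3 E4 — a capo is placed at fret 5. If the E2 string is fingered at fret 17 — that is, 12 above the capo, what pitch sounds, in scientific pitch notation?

A3

The capo raises the open E2 by 5 semitones to A2; fretting 12 more gives E2 + 5 + 12 = E2 + 17 semitones = A3.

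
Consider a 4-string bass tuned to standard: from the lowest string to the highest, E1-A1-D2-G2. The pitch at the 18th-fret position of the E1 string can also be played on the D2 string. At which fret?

E1 at fret 18 is E1 + 18 semitones = A#2.
The open D2 string is 10 semitones above the open E1, so the same pitch on the D2 string lies at fret 18 − 10 = 8.

8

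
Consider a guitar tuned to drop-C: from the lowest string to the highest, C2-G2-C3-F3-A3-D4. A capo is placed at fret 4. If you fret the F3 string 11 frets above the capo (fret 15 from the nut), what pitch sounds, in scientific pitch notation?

G#4

The capo raises the open F3 by 4 semitones to A3; fretting 11 more gives F3 + 4 + 11 = F3 + 15 semitones = G#4.
(Also written Ab.)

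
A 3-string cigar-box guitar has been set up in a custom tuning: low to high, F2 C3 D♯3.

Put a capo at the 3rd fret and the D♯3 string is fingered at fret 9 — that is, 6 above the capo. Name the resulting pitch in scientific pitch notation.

C4

The capo raises the open D♯3 by 3 semitones to F♯3; fretting 6 more gives D♯3 + 3 + 6 = D♯3 + 9 semitones = C4.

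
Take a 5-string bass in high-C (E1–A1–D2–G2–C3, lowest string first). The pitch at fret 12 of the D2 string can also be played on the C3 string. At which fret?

Fret 12 on D2 is MIDI 38 + 12 = 50 (D3). On the C3 string (open MIDI 48), that pitch is 50 − 48 = fret 2.

2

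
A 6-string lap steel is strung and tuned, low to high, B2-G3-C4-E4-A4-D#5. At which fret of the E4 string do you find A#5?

18

A#5 is 18 semitones above the open E4 (E–F–F#–G–…–G#–A–A#), so it sits at fret 18.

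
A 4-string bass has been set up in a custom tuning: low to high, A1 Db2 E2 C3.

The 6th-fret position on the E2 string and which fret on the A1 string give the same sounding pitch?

13

E2 at fret 6 is E2 + 6 semitones = Bb2.
The open A1 string is 7 semitones below the open E2, so the same pitch on the A1 string lies at fret 6 + 7 = 13.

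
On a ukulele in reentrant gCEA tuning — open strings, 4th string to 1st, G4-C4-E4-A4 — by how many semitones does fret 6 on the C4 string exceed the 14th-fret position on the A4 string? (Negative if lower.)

C4 at fret 6 → F♯4 (MIDI 66); A4 at fret 14 → B5 (MIDI 83).
66 − 83 = -17, so the two pitches are 17 semitones apart.

-17 semitones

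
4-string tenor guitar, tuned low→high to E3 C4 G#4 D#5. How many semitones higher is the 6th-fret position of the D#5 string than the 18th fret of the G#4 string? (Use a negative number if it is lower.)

-5 semitones

D#5 at fret 6 → A5 (MIDI 81); G#4 at fret 18 → D6 (MIDI 86).
81 − 86 = -5, so the two pitches are 5 semitones apart.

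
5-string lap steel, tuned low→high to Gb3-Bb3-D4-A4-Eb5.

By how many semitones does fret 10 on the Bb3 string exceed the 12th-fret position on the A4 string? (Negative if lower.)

-13 semitones

Bb3 at fret 10 → Ab4 (MIDI 68); A4 at fret 12 → A5 (MIDI 81).
68 − 81 = -13, so the two pitches are 13 semitones apart.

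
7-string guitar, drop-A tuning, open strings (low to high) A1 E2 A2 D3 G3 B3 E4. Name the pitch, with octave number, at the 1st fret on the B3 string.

Each fret is one semitone, so B3 + 1 = C4.

C4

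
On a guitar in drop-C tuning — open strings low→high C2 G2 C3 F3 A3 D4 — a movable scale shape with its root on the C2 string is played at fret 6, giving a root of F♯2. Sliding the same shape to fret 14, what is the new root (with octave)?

D3

Moving from fret 6 to fret 14 shifts the root by 8 semitones.
F♯2 up 8 semitones is D3.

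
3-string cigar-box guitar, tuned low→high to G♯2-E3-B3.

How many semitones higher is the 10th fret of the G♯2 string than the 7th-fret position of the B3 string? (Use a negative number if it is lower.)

-12 semitones

G♯2 at fret 10 → F♯3 (MIDI 54); B3 at fret 7 → F♯4 (MIDI 66).
54 − 66 = -12, so the two pitches are 12 semitones apart.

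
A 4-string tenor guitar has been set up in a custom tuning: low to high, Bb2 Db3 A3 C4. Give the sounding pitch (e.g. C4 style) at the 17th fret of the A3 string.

The open A3 string plus 17 semitones: A–Bb–B–C–…–C–Db–D.
The walk passes from B into C 2 times, so the octave number goes from 3 to 5.

D5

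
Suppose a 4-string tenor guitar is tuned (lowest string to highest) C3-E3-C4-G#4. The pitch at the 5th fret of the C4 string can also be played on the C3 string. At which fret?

17

Fret 5 on C4 is MIDI 60 + 5 = 65 (F4). On the C3 string (open MIDI 48), that pitch is 65 − 48 = fret 17.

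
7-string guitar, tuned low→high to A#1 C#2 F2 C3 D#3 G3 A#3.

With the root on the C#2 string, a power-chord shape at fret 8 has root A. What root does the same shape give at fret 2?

D#

Moving from fret 8 to fret 2 shifts the root by -6 semitones.
A down 6 semitones is D#.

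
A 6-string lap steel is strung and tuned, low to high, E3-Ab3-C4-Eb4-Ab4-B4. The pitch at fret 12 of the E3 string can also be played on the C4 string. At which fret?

E3 at fret 12 is E3 + 12 semitones = E4.
The open C4 string is 8 semitones above the open E3, so the same pitch on the C4 string lies at fret 12 − 8 = 4.

4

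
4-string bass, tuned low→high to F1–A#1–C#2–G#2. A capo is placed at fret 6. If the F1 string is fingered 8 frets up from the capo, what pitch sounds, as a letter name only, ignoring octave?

The capo raises the open F1 by 6 semitones to B1; fretting 8 more gives F1 + 6 + 8 = F1 + 14 semitones, landing on G.

G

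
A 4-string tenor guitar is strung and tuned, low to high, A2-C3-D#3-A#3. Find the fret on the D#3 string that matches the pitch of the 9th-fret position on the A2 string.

A2 at fret 9 is A2 + 9 semitones = F#3.
The open D#3 string is 6 semitones above the open A2, so the same pitch on the D#3 string lies at fret 9 − 6 = 3.

3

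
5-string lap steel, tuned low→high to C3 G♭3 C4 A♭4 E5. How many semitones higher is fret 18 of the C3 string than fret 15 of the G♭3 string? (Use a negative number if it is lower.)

C3 at fret 18 → G♭4 (MIDI 66); G♭3 at fret 15 → A4 (MIDI 69).
66 − 69 = -3, so the two pitches are 3 semitones apart.

-3 semitones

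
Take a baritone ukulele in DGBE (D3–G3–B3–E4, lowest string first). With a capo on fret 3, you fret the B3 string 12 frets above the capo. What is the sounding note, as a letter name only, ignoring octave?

The capo raises the open B3 by 3 semitones to D4; fretting 12 more gives B3 + 3 + 12 = B3 + 15 semitones, landing on D.

D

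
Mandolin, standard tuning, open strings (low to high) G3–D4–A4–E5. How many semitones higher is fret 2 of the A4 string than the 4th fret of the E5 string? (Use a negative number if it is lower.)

-9 semitones

A4 at fret 2 → B4 (MIDI 71); E5 at fret 4 → G#5 (MIDI 80).
71 − 80 = -9, so the two pitches are 9 semitones apart.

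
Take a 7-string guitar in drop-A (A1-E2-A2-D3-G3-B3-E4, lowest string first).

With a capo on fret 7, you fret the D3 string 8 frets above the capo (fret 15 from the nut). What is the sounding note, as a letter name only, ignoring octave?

F

The capo raises the open D3 by 7 semitones to A3; fretting 8 more gives D3 + 7 + 8 = D3 + 15 semitones, landing on F.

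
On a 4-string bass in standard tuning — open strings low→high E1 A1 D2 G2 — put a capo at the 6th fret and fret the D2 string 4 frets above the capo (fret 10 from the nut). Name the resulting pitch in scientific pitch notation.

The capo raises the open D2 by 6 semitones to G#2; fretting 4 more gives D2 + 6 + 4 = D2 + 10 semitones = C3.

C3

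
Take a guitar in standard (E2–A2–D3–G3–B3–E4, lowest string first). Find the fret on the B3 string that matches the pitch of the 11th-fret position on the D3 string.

2

D3 at fret 11 is D3 + 11 semitones = C#4.
The open B3 string is 9 semitones above the open D3, so the same pitch on the B3 string lies at fret 11 − 9 = 2.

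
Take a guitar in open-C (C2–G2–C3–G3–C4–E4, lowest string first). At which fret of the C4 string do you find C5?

12

C5 is 12 semitones above the open C4 (C–C#–D–D#–…–A#–B–C), so it sits at fret 12.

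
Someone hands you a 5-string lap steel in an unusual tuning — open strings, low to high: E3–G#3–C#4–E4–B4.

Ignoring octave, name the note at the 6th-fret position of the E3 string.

A#

Each fret is one semitone, so E3 + 6 = A#.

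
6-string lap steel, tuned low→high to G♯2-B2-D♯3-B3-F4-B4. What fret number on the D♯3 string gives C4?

C4 is 9 semitones above the open D♯3 (D#–E–F–F#–G–G#–A–A#–B–C), so it sits at fret 9.

9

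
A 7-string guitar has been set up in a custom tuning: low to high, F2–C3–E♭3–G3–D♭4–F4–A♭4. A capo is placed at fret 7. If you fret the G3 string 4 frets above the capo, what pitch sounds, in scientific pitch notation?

G♭4

The capo raises the open G3 by 7 semitones to D4; fretting 4 more gives G3 + 7 + 4 = G3 + 11 semitones = G♭4.
(Also written F♯.)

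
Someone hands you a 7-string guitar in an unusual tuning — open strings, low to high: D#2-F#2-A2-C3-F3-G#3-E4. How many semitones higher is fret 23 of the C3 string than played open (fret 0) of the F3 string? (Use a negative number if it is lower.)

18 semitones

C3 at fret 23 → B4 (MIDI 71); F3 at fret 0 → F3 (MIDI 53).
71 − 53 = 18, so the two pitches are 18 semitones apart.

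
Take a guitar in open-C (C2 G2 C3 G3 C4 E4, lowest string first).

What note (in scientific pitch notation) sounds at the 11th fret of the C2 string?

B2

The open C2 string plus 11 semitones: C–C#–D–D#–…–A–A#–B.
No B→C boundary is crossed, so the octave stays at 2.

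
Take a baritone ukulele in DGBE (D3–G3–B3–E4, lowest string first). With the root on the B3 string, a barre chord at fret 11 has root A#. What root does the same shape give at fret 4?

Moving from fret 11 to fret 4 shifts the root by -7 semitones.
A# down 7 semitones is D#.

D#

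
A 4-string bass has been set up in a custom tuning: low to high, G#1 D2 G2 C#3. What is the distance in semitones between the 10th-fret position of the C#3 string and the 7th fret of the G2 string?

9 semitones

C#3 at fret 10 → B3 (MIDI 59); G2 at fret 7 → D3 (MIDI 50).
59 − 50 = 9, so the two pitches are 9 semitones apart, with B3 the higher.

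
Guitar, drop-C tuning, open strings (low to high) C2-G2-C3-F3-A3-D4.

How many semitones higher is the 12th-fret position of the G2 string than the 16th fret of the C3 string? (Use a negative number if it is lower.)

-9 semitones

G2 at fret 12 → G3 (MIDI 55); C3 at fret 16 → E4 (MIDI 64).
55 − 64 = -9, so the two pitches are 9 semitones apart.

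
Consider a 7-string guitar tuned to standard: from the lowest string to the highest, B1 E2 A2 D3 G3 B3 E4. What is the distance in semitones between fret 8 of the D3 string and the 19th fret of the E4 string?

D3 at fret 8 → A♯3 (MIDI 58); E4 at fret 19 → B5 (MIDI 83).
58 − 83 = -25, so the two pitches are 25 semitones apart, with B5 the higher.

25 semitones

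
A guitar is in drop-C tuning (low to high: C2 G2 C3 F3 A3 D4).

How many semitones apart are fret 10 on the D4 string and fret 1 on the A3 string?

D4 at fret 10 → C5 (MIDI 72); A3 at fret 1 → A#3 (MIDI 58).
72 − 58 = 14, so the two pitches are 14 semitones apart, with C5 the higher.

14 semitones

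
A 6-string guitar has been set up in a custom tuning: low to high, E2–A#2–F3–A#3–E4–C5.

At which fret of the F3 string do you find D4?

D4 is 9 semitones above the open F3 (F–F#–G–G#–A–A#–B–C–C#–D), so it sits at fret 9.

9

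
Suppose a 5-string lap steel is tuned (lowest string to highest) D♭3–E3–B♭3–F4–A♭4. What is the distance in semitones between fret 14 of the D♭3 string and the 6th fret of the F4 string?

8 semitones

D♭3 at fret 14 → E♭4 (MIDI 63); F4 at fret 6 → B4 (MIDI 71).
63 − 71 = -8, so the two pitches are 8 semitones apart, with B4 the higher.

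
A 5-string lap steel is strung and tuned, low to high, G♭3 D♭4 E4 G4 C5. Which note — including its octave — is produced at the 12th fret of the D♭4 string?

D♭5

D♭4 is MIDI 61. Adding 12 gives 73, which is D♭5.
(Equivalently spelled C♯5.)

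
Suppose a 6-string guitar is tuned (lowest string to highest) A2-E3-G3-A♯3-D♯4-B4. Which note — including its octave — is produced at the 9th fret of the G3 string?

E4

Each fret is one semitone, so G3 + 9 = E4.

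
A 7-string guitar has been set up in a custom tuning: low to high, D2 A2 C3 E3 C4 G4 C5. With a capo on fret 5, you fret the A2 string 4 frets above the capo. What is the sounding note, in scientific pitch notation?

F#3

The capo raises the open A2 by 5 semitones to D3; fretting 4 more gives A2 + 5 + 4 = A2 + 9 semitones = F#3.
(Also written Gb.)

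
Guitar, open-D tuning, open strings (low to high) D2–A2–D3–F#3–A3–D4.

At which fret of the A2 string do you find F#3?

9

F#3 is 9 semitones above the open A2 (A–A#–B–C–C#–D–D#–E–F–F#), so it sits at fret 9.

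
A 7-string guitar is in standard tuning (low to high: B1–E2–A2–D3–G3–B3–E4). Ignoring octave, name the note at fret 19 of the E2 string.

E2 is MIDI 40. Adding 19 gives 59; 59 mod 12 = 11, i.e. B.

B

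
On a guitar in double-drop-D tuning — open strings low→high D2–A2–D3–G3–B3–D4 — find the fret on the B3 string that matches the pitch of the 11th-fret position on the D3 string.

D3 at fret 11 is D3 + 11 semitones = C#4.
The open B3 string is 9 semitones above the open D3, so the same pitch on the B3 string lies at fret 11 − 9 = 2.

2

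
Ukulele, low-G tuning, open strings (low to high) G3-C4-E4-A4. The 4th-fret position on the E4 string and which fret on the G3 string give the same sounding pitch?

13

E4 at fret 4 is E4 + 4 semitones = G♯4.
The open G3 string is 9 semitones below the open E4, so the same pitch on the G3 string lies at fret 4 + 9 = 13.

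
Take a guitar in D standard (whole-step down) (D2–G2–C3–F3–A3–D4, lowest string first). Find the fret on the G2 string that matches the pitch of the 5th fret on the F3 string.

15

F3 at fret 5 is F3 + 5 semitones = A♯3.
The open G2 string is 10 semitones below the open F3, so the same pitch on the G2 string lies at fret 5 + 10 = 15.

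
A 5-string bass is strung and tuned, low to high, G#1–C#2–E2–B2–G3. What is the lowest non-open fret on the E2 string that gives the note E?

From E2, count semitones up the chromatic scale until reaching E: E–F–F#–G–…–D–D#–E — 12 steps.

12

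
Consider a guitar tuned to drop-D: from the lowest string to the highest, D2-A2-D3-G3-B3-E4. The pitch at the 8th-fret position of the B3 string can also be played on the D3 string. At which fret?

17

B3 at fret 8 is B3 + 8 semitones = G4.
The open D3 string is 9 semitones below the open B3, so the same pitch on the D3 string lies at fret 8 + 9 = 17.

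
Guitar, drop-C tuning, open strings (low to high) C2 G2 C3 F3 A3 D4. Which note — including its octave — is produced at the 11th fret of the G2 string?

F♯3

Each fret is one semitone, so G2 + 11 = F♯3.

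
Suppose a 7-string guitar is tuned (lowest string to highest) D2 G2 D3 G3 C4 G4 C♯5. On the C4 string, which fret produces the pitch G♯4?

G♯4 is 8 semitones above the open C4 (C–C#–D–D#–E–F–F#–G–G#), so it sits at fret 8.

8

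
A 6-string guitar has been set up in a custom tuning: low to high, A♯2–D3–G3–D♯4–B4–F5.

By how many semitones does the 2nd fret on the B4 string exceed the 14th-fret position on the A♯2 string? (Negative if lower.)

13 semitones

B4 at fret 2 → C♯5 (MIDI 73); A♯2 at fret 14 → C4 (MIDI 60).
73 − 60 = 13, so the two pitches are 13 semitones apart.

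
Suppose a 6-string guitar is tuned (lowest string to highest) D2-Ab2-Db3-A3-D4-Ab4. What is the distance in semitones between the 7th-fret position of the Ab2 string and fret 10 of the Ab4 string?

27 semitones

Ab2 at fret 7 → Eb3 (MIDI 51); Ab4 at fret 10 → Gb5 (MIDI 78).
51 − 78 = -27, so the two pitches are 27 semitones apart, with Gb5 the higher.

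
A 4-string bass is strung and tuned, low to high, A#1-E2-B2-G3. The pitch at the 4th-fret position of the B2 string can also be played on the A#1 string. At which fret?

17

Fret 4 on B2 is MIDI 47 + 4 = 51 (D#3). On the A#1 string (open MIDI 34), that pitch is 51 − 34 = fret 17.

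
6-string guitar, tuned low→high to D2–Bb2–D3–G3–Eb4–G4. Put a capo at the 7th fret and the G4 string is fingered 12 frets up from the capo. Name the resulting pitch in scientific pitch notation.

The capo raises the open G4 by 7 semitones to D5; fretting 12 more gives G4 + 7 + 12 = G4 + 19 semitones = D6.

D6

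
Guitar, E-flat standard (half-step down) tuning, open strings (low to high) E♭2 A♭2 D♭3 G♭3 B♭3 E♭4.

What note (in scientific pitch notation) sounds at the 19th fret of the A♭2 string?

E♭4

The open A♭2 string plus 19 semitones: Ab–A–Bb–B–…–Db–D–Eb.
The walk passes from B into C 2 times, so the octave number goes from 2 to 4.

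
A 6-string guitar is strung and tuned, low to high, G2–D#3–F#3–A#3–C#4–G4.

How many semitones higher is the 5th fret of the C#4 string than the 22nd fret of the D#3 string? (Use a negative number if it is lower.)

C#4 at fret 5 → F#4 (MIDI 66); D#3 at fret 22 → C#5 (MIDI 73).
66 − 73 = -7, so the two pitches are 7 semitones apart.

-7 semitones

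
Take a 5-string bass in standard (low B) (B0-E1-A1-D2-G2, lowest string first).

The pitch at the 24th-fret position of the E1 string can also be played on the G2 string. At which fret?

E1 at fret 24 is E1 + 24 semitones = E3.
The open G2 string is 15 semitones above the open E1, so the same pitch on the G2 string lies at fret 24 − 15 = 9.

9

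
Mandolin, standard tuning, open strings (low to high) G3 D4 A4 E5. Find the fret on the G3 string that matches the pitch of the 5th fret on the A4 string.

19

Fret 5 on A4 is MIDI 69 + 5 = 74 (D5). On the G3 string (open MIDI 55), that pitch is 74 − 55 = fret 19.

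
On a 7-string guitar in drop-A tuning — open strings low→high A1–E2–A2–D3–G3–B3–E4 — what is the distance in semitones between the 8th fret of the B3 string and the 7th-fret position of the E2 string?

B3 at fret 8 → G4 (MIDI 67); E2 at fret 7 → B2 (MIDI 47).
67 − 47 = 20, so the two pitches are 20 semitones apart, with G4 the higher.

20 semitones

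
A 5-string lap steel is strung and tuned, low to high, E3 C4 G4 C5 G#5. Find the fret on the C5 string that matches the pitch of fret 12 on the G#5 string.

20

G#5 at fret 12 is G#5 + 12 semitones = G#6.
The open C5 string is 8 semitones below the open G#5, so the same pitch on the C5 string lies at fret 12 + 8 = 20.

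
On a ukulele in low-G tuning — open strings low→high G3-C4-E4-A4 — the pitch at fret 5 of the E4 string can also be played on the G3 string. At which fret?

14

E4 at fret 5 is E4 + 5 semitones = A4.
The open G3 string is 9 semitones below the open E4, so the same pitch on the G3 string lies at fret 5 + 9 = 14.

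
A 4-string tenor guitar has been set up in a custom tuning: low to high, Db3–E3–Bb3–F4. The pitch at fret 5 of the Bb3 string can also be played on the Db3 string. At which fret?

14

Bb3 at fret 5 is Bb3 + 5 semitones = Eb4.
The open Db3 string is 9 semitones below the open Bb3, so the same pitch on the Db3 string lies at fret 5 + 9 = 14.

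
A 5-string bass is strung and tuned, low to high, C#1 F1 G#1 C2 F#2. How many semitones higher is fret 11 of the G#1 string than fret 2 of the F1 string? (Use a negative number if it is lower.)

12 semitones

G#1 at fret 11 → G2 (MIDI 43); F1 at fret 2 → G1 (MIDI 31).
43 − 31 = 12, so the two pitches are 12 semitones apart.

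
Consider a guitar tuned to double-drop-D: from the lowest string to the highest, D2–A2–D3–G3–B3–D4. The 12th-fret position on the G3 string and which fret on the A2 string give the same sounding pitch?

22

G3 at fret 12 is G3 + 12 semitones = G4.
The open A2 string is 10 semitones below the open G3, so the same pitch on the A2 string lies at fret 12 + 10 = 22.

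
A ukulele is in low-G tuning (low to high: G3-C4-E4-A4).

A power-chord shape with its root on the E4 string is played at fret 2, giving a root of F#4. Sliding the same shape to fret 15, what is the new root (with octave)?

G5

Moving from fret 2 to fret 15 shifts the root by 13 semitones.
F#4 up 13 semitones is G5.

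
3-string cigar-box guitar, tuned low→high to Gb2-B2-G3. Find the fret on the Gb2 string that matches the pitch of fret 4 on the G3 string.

17

Fret 4 on G3 is MIDI 55 + 4 = 59 (B3). On the Gb2 string (open MIDI 42), that pitch is 59 − 42 = fret 17.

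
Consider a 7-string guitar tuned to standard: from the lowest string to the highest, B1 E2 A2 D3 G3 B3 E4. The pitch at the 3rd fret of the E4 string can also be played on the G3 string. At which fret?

E4 at fret 3 is E4 + 3 semitones = G4.
The open G3 string is 9 semitones below the open E4, so the same pitch on the G3 string lies at fret 3 + 9 = 12.

12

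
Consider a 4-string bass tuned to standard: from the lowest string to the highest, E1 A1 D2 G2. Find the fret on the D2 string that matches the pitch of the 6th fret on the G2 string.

11

G2 at fret 6 is G2 + 6 semitones = C♯3.
The open D2 string is 5 semitones below the open G2, so the same pitch on the D2 string lies at fret 6 + 5 = 11.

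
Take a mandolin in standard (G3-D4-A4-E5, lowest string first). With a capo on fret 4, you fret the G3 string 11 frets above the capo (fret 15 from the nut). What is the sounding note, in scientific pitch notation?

A♯4

The capo raises the open G3 by 4 semitones to B3; fretting 11 more gives G3 + 4 + 11 = G3 + 15 semitones = A♯4.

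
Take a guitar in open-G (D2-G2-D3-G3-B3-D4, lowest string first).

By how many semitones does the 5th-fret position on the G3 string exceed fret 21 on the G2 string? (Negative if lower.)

-4 semitones

G3 at fret 5 → C4 (MIDI 60); G2 at fret 21 → E4 (MIDI 64).
60 − 64 = -4, so the two pitches are 4 semitones apart.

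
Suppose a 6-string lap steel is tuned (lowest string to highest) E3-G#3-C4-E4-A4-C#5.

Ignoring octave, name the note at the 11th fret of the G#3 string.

G

Each fret is one semitone, so G#3 + 11 = G.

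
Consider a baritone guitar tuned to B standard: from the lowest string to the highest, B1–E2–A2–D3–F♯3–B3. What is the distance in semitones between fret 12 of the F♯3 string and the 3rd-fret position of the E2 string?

23 semitones

F♯3 at fret 12 → F♯4 (MIDI 66); E2 at fret 3 → G2 (MIDI 43).
66 − 43 = 23, so the two pitches are 23 semitones apart, with F♯4 the higher.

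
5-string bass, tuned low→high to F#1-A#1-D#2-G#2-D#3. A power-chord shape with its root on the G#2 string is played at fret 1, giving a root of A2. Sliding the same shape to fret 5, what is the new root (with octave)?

Moving from fret 1 to fret 5 shifts the root by 4 semitones.
A2 up 4 semitones is C#3.

C#3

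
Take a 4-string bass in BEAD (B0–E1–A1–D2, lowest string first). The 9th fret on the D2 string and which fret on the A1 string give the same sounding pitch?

14

Fret 9 on D2 is MIDI 38 + 9 = 47 (B2). On the A1 string (open MIDI 33), that pitch is 47 − 33 = fret 14.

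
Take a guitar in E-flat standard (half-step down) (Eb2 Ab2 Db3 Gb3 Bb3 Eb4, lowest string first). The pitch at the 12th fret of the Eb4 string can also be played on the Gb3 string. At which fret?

Fret 12 on Eb4 is MIDI 63 + 12 = 75 (Eb5). On the Gb3 string (open MIDI 54), that pitch is 75 − 54 = fret 21.

21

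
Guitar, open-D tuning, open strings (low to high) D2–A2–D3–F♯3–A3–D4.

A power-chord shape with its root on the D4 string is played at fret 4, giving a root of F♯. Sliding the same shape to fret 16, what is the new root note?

Moving from fret 4 to fret 16 shifts the root by 12 semitones.
F♯ up 12 semitones is F♯.

F♯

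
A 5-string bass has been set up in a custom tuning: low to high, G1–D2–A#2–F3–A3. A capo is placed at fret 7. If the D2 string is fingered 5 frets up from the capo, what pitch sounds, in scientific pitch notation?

The capo raises the open D2 by 7 semitones to A2; fretting 5 more gives D2 + 7 + 5 = D2 + 12 semitones = D3.

D3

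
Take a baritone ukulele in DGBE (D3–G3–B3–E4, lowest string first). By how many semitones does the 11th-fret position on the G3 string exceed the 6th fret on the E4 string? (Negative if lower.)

G3 at fret 11 → F#4 (MIDI 66); E4 at fret 6 → A#4 (MIDI 70).
66 − 70 = -4, so the two pitches are 4 semitones apart.

-4 semitones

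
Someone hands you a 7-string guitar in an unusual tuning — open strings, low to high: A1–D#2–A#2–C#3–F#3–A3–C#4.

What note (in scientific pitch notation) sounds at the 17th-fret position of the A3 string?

The open A3 string plus 17 semitones: A–A#–B–C–…–C–C#–D.
The walk passes from B into C 2 times, so the octave number goes from 3 to 5.

D5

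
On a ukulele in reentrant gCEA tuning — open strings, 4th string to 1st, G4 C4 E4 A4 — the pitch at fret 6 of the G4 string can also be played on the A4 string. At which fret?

Fret 6 on G4 is MIDI 67 + 6 = 73 (C#5). On the A4 string (open MIDI 69), that pitch is 73 − 69 = fret 4.

4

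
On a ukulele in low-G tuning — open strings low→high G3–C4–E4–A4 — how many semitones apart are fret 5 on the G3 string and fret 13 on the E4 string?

17 semitones

G3 at fret 5 → C4 (MIDI 60); E4 at fret 13 → F5 (MIDI 77).
60 − 77 = -17, so the two pitches are 17 semitones apart, with F5 the higher.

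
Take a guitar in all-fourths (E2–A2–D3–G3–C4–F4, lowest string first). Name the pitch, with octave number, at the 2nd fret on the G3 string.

Each fret is one semitone, so G3 + 2 = A3.

A3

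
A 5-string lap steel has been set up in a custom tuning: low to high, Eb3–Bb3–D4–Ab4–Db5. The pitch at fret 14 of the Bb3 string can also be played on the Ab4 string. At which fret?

Bb3 at fret 14 is Bb3 + 14 semitones = C5.
The open Ab4 string is 10 semitones above the open Bb3, so the same pitch on the Ab4 string lies at fret 14 − 10 = 4.

4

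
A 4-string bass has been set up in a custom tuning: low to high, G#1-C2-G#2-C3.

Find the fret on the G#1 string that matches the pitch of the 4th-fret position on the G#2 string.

G#2 at fret 4 is G#2 + 4 semitones = C3.
The open G#1 string is 12 semitones below the open G#2, so the same pitch on the G#1 string lies at fret 4 + 12 = 16.

16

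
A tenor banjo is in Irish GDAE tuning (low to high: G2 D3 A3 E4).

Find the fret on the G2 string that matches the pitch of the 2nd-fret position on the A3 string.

16

A3 at fret 2 is A3 + 2 semitones = B3.
The open G2 string is 14 semitones below the open A3, so the same pitch on the G2 string lies at fret 2 + 14 = 16.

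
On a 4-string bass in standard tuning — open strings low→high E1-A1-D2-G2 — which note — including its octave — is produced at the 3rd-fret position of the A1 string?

C2

Each fret is one semitone, so A1 + 3 = C2.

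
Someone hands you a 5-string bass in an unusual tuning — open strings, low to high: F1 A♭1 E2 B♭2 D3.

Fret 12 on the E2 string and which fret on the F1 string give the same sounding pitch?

23

Fret 12 on E2 is MIDI 40 + 12 = 52 (E3). On the F1 string (open MIDI 29), that pitch is 52 − 29 = fret 23.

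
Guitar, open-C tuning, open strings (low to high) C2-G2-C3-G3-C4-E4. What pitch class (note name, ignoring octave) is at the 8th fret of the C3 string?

Each fret is one semitone, so C3 + 8 = G♯.

G♯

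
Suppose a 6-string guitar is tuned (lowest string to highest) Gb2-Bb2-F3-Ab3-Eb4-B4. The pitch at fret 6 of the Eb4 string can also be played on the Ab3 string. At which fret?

Eb4 at fret 6 is Eb4 + 6 semitones = A4.
The open Ab3 string is 7 semitones below the open Eb4, so the same pitch on the Ab3 string lies at fret 6 + 7 = 13.

13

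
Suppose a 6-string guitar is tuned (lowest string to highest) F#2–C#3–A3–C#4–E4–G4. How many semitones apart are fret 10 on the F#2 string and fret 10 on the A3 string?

F#2 at fret 10 → E3 (MIDI 52); A3 at fret 10 → G4 (MIDI 67).
52 − 67 = -15, so the two pitches are 15 semitones apart, with G4 the higher.

15 semitones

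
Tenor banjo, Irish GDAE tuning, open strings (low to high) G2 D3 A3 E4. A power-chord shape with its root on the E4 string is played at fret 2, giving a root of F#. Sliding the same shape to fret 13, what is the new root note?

Moving from fret 2 to fret 13 shifts the root by 11 semitones.
F# up 11 semitones is F.

F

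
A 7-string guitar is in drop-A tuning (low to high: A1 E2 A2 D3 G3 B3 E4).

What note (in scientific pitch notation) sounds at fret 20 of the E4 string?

C6

E4 is MIDI 64. Adding 20 gives 84, which is C6.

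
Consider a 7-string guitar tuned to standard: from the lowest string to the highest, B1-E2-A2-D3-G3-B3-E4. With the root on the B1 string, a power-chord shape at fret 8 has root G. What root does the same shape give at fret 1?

C

Moving from fret 8 to fret 1 shifts the root by -7 semitones.
G down 7 semitones is C.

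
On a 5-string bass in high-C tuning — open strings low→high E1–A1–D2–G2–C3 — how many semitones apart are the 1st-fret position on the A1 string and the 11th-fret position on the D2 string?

A1 at fret 1 → A#1 (MIDI 34); D2 at fret 11 → C#3 (MIDI 49).
34 − 49 = -15, so the two pitches are 15 semitones apart, with C#3 the higher.

15 semitones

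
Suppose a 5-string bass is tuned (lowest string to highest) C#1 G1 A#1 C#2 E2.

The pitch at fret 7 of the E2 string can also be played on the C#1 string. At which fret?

Fret 7 on E2 is MIDI 40 + 7 = 47 (B2). On the C#1 string (open MIDI 25), that pitch is 47 − 25 = fret 22.

22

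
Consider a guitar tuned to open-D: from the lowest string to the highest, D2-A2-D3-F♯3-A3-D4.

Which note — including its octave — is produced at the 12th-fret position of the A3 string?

Each fret is one semitone, so A3 + 12 = A4.

A4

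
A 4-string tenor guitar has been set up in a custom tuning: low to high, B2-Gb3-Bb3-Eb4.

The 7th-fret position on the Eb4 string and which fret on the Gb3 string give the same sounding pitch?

Eb4 at fret 7 is Eb4 + 7 semitones = Bb4.
The open Gb3 string is 9 semitones below the open Eb4, so the same pitch on the Gb3 string lies at fret 7 + 9 = 16.

16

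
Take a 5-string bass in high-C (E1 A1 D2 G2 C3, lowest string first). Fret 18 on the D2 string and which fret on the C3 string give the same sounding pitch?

8

Fret 18 on D2 is MIDI 38 + 18 = 56 (G#3). On the C3 string (open MIDI 48), that pitch is 56 − 48 = fret 8.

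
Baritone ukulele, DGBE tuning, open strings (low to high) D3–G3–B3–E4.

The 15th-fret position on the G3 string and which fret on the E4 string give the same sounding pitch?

G3 at fret 15 is G3 + 15 semitones = A#4.
The open E4 string is 9 semitones above the open G3, so the same pitch on the E4 string lies at fret 15 − 9 = 6.

6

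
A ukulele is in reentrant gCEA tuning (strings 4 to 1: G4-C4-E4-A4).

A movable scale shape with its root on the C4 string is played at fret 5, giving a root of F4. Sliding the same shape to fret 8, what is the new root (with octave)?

Moving from fret 5 to fret 8 shifts the root by 3 semitones.
F4 up 3 semitones is G#4.

G#4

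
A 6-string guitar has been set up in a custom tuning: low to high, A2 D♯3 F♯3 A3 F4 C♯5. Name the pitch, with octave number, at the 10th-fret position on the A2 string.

G3

Each fret is one semitone, so A2 + 10 = G3.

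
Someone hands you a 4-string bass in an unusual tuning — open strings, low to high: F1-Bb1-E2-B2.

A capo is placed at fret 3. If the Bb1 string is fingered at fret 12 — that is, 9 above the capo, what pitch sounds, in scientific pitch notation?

The capo raises the open Bb1 by 3 semitones to Db2; fretting 9 more gives Bb1 + 3 + 9 = Bb1 + 12 semitones = Bb2.
(Also written A#.)

Bb2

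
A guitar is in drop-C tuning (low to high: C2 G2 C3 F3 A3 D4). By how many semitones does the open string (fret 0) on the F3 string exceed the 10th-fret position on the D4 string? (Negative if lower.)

F3 at fret 0 → F3 (MIDI 53); D4 at fret 10 → C5 (MIDI 72).
53 − 72 = -19, so the two pitches are 19 semitones apart.

-19 semitones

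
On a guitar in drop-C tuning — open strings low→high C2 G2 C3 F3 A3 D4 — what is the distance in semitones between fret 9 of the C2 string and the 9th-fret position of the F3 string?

17 semitones

C2 at fret 9 → A2 (MIDI 45); F3 at fret 9 → D4 (MIDI 62).
45 − 62 = -17, so the two pitches are 17 semitones apart, with D4 the higher.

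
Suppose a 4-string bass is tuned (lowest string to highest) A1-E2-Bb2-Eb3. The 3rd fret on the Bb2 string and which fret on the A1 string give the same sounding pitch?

16

Bb2 at fret 3 is Bb2 + 3 semitones = Db3.
The open A1 string is 13 semitones below the open Bb2, so the same pitch on the A1 string lies at fret 3 + 13 = 16.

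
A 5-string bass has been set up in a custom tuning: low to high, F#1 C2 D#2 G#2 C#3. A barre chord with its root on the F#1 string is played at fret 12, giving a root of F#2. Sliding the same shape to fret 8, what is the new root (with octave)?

Moving from fret 12 to fret 8 shifts the root by -4 semitones.
F#2 down 4 semitones is D2.

D2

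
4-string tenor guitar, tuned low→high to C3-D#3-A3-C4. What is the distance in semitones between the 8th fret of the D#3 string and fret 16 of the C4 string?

D#3 at fret 8 → B3 (MIDI 59); C4 at fret 16 → E5 (MIDI 76).
59 − 76 = -17, so the two pitches are 17 semitones apart, with E5 the higher.

17 semitones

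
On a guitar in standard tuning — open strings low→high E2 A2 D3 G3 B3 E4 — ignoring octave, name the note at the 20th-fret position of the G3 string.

The open G3 string plus 20 semitones: G–G#–A–A#–…–C#–D–D#.
(Equivalently spelled Eb.)

D#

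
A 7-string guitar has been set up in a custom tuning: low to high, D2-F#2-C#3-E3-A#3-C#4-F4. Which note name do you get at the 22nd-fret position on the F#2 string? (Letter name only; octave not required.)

F#2 is MIDI 42. Adding 22 gives 64; 64 mod 12 = 4, i.e. E.

E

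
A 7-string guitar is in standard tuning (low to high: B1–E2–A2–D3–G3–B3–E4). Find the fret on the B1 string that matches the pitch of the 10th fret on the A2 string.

20

Fret 10 on A2 is MIDI 45 + 10 = 55 (G3). On the B1 string (open MIDI 35), that pitch is 55 − 35 = fret 20.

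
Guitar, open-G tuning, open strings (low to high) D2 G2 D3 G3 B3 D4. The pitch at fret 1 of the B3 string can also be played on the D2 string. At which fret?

B3 at fret 1 is B3 + 1 semitone = C4.
The open D2 string is 21 semitones below the open B3, so the same pitch on the D2 string lies at fret 1 + 21 = 22.

22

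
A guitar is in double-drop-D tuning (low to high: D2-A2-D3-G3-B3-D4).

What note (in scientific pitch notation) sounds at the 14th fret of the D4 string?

E5

The open D4 string plus 14 semitones: D–D#–E–F–…–D–D#–E.
The walk passes from B into C once, so the octave number goes from 4 to 5.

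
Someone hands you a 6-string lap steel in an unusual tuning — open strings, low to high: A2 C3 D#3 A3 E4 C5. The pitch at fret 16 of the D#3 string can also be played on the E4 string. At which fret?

3

D#3 at fret 16 is D#3 + 16 semitones = G4.
The open E4 string is 13 semitones above the open D#3, so the same pitch on the E4 string lies at fret 16 − 13 = 3.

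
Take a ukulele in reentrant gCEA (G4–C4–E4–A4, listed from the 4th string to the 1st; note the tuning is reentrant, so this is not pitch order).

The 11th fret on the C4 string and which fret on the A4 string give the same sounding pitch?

2

C4 at fret 11 is C4 + 11 semitones = B4.
The open A4 string is 9 semitones above the open C4, so the same pitch on the A4 string lies at fret 11 − 9 = 2.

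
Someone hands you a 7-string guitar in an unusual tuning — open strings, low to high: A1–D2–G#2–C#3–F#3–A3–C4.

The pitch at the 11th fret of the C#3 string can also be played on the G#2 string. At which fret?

C#3 at fret 11 is C#3 + 11 semitones = C4.
The open G#2 string is 5 semitones below the open C#3, so the same pitch on the G#2 string lies at fret 11 + 5 = 16.

16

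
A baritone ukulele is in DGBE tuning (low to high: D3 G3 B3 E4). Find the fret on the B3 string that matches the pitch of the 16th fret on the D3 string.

D3 at fret 16 is D3 + 16 semitones = F♯4.
The open B3 string is 9 semitones above the open D3, so the same pitch on the B3 string lies at fret 16 − 9 = 7.

7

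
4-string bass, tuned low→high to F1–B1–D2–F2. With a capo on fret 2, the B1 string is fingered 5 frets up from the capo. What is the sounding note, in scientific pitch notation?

F♯2

The capo raises the open B1 by 2 semitones to C♯2; fretting 5 more gives B1 + 2 + 5 = B1 + 7 semitones = F♯2.
(Also written G♭.)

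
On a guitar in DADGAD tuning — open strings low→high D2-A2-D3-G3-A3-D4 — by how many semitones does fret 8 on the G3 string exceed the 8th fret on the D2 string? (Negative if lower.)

17 semitones

G3 at fret 8 → D#4 (MIDI 63); D2 at fret 8 → A#2 (MIDI 46).
63 − 46 = 17, so the two pitches are 17 semitones apart.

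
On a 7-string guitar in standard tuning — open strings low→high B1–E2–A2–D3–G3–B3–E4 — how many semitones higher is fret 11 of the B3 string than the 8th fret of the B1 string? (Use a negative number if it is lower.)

B3 at fret 11 → A#4 (MIDI 70); B1 at fret 8 → G2 (MIDI 43).
70 − 43 = 27, so the two pitches are 27 semitones apart.

27 semitones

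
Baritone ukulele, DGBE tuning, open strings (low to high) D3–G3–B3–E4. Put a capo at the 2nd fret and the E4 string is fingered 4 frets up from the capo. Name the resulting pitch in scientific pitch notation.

The capo raises the open E4 by 2 semitones to F#4; fretting 4 more gives E4 + 2 + 4 = E4 + 6 semitones = A#4.
(Also written Bb.)

A#4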